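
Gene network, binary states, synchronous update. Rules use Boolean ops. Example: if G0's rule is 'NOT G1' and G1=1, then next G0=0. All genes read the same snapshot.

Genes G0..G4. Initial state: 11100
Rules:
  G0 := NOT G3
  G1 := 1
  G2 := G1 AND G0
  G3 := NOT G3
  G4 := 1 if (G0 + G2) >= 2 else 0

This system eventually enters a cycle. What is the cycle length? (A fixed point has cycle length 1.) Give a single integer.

Answer: 2

Derivation:
Step 0: 11100
Step 1: G0=NOT G3=NOT 0=1 G1=1(const) G2=G1&G0=1&1=1 G3=NOT G3=NOT 0=1 G4=(1+1>=2)=1 -> 11111
Step 2: G0=NOT G3=NOT 1=0 G1=1(const) G2=G1&G0=1&1=1 G3=NOT G3=NOT 1=0 G4=(1+1>=2)=1 -> 01101
Step 3: G0=NOT G3=NOT 0=1 G1=1(const) G2=G1&G0=1&0=0 G3=NOT G3=NOT 0=1 G4=(0+1>=2)=0 -> 11010
Step 4: G0=NOT G3=NOT 1=0 G1=1(const) G2=G1&G0=1&1=1 G3=NOT G3=NOT 1=0 G4=(1+0>=2)=0 -> 01100
Step 5: G0=NOT G3=NOT 0=1 G1=1(const) G2=G1&G0=1&0=0 G3=NOT G3=NOT 0=1 G4=(0+1>=2)=0 -> 11010
State from step 5 equals state from step 3 -> cycle length 2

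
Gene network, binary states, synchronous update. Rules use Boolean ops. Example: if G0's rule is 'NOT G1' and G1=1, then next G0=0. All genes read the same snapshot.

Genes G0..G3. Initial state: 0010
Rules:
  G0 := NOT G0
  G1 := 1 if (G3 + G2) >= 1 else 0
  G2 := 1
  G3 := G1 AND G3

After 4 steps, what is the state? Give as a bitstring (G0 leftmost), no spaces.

Step 1: G0=NOT G0=NOT 0=1 G1=(0+1>=1)=1 G2=1(const) G3=G1&G3=0&0=0 -> 1110
Step 2: G0=NOT G0=NOT 1=0 G1=(0+1>=1)=1 G2=1(const) G3=G1&G3=1&0=0 -> 0110
Step 3: G0=NOT G0=NOT 0=1 G1=(0+1>=1)=1 G2=1(const) G3=G1&G3=1&0=0 -> 1110
Step 4: G0=NOT G0=NOT 1=0 G1=(0+1>=1)=1 G2=1(const) G3=G1&G3=1&0=0 -> 0110

0110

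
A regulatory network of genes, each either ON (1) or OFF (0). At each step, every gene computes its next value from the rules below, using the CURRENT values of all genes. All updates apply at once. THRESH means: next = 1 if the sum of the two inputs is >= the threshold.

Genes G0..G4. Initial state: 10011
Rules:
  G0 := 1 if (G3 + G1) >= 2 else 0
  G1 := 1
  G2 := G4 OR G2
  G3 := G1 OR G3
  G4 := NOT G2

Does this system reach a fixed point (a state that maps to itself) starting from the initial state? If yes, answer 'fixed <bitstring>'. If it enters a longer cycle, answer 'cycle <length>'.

Answer: fixed 11110

Derivation:
Step 0: 10011
Step 1: G0=(1+0>=2)=0 G1=1(const) G2=G4|G2=1|0=1 G3=G1|G3=0|1=1 G4=NOT G2=NOT 0=1 -> 01111
Step 2: G0=(1+1>=2)=1 G1=1(const) G2=G4|G2=1|1=1 G3=G1|G3=1|1=1 G4=NOT G2=NOT 1=0 -> 11110
Step 3: G0=(1+1>=2)=1 G1=1(const) G2=G4|G2=0|1=1 G3=G1|G3=1|1=1 G4=NOT G2=NOT 1=0 -> 11110
Fixed point reached at step 2: 11110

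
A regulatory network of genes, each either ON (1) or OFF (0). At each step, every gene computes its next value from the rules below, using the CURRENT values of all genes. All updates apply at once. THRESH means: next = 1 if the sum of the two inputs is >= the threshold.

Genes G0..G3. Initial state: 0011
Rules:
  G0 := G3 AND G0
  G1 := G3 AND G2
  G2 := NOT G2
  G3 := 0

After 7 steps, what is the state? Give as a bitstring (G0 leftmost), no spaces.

Step 1: G0=G3&G0=1&0=0 G1=G3&G2=1&1=1 G2=NOT G2=NOT 1=0 G3=0(const) -> 0100
Step 2: G0=G3&G0=0&0=0 G1=G3&G2=0&0=0 G2=NOT G2=NOT 0=1 G3=0(const) -> 0010
Step 3: G0=G3&G0=0&0=0 G1=G3&G2=0&1=0 G2=NOT G2=NOT 1=0 G3=0(const) -> 0000
Step 4: G0=G3&G0=0&0=0 G1=G3&G2=0&0=0 G2=NOT G2=NOT 0=1 G3=0(const) -> 0010
Step 5: G0=G3&G0=0&0=0 G1=G3&G2=0&1=0 G2=NOT G2=NOT 1=0 G3=0(const) -> 0000
Step 6: G0=G3&G0=0&0=0 G1=G3&G2=0&0=0 G2=NOT G2=NOT 0=1 G3=0(const) -> 0010
Step 7: G0=G3&G0=0&0=0 G1=G3&G2=0&1=0 G2=NOT G2=NOT 1=0 G3=0(const) -> 0000

0000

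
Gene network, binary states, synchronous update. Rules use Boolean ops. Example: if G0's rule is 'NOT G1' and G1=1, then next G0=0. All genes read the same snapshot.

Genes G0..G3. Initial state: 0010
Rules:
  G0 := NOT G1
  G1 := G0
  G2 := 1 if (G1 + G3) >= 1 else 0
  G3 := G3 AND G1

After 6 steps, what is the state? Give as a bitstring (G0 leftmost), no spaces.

Step 1: G0=NOT G1=NOT 0=1 G1=G0=0 G2=(0+0>=1)=0 G3=G3&G1=0&0=0 -> 1000
Step 2: G0=NOT G1=NOT 0=1 G1=G0=1 G2=(0+0>=1)=0 G3=G3&G1=0&0=0 -> 1100
Step 3: G0=NOT G1=NOT 1=0 G1=G0=1 G2=(1+0>=1)=1 G3=G3&G1=0&1=0 -> 0110
Step 4: G0=NOT G1=NOT 1=0 G1=G0=0 G2=(1+0>=1)=1 G3=G3&G1=0&1=0 -> 0010
Step 5: G0=NOT G1=NOT 0=1 G1=G0=0 G2=(0+0>=1)=0 G3=G3&G1=0&0=0 -> 1000
Step 6: G0=NOT G1=NOT 0=1 G1=G0=1 G2=(0+0>=1)=0 G3=G3&G1=0&0=0 -> 1100

1100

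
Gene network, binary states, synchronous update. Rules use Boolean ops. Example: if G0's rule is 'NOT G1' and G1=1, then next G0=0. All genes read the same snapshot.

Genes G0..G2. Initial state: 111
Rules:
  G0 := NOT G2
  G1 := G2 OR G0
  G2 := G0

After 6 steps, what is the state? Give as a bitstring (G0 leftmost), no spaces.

Step 1: G0=NOT G2=NOT 1=0 G1=G2|G0=1|1=1 G2=G0=1 -> 011
Step 2: G0=NOT G2=NOT 1=0 G1=G2|G0=1|0=1 G2=G0=0 -> 010
Step 3: G0=NOT G2=NOT 0=1 G1=G2|G0=0|0=0 G2=G0=0 -> 100
Step 4: G0=NOT G2=NOT 0=1 G1=G2|G0=0|1=1 G2=G0=1 -> 111
Step 5: G0=NOT G2=NOT 1=0 G1=G2|G0=1|1=1 G2=G0=1 -> 011
Step 6: G0=NOT G2=NOT 1=0 G1=G2|G0=1|0=1 G2=G0=0 -> 010

010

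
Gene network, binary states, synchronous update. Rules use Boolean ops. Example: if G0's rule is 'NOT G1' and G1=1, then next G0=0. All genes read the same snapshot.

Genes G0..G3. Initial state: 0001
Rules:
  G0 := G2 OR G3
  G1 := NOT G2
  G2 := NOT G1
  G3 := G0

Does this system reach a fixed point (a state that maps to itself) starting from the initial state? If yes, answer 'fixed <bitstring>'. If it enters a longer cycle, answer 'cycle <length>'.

Answer: cycle 2

Derivation:
Step 0: 0001
Step 1: G0=G2|G3=0|1=1 G1=NOT G2=NOT 0=1 G2=NOT G1=NOT 0=1 G3=G0=0 -> 1110
Step 2: G0=G2|G3=1|0=1 G1=NOT G2=NOT 1=0 G2=NOT G1=NOT 1=0 G3=G0=1 -> 1001
Step 3: G0=G2|G3=0|1=1 G1=NOT G2=NOT 0=1 G2=NOT G1=NOT 0=1 G3=G0=1 -> 1111
Step 4: G0=G2|G3=1|1=1 G1=NOT G2=NOT 1=0 G2=NOT G1=NOT 1=0 G3=G0=1 -> 1001
Cycle of length 2 starting at step 2 -> no fixed point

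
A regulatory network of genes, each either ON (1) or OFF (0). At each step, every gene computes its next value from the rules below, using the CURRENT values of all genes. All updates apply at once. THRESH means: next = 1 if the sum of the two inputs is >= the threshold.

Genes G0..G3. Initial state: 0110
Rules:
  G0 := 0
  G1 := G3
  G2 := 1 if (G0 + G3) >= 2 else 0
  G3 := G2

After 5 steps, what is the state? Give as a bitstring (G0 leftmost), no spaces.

Step 1: G0=0(const) G1=G3=0 G2=(0+0>=2)=0 G3=G2=1 -> 0001
Step 2: G0=0(const) G1=G3=1 G2=(0+1>=2)=0 G3=G2=0 -> 0100
Step 3: G0=0(const) G1=G3=0 G2=(0+0>=2)=0 G3=G2=0 -> 0000
Step 4: G0=0(const) G1=G3=0 G2=(0+0>=2)=0 G3=G2=0 -> 0000
Step 5: G0=0(const) G1=G3=0 G2=(0+0>=2)=0 G3=G2=0 -> 0000

0000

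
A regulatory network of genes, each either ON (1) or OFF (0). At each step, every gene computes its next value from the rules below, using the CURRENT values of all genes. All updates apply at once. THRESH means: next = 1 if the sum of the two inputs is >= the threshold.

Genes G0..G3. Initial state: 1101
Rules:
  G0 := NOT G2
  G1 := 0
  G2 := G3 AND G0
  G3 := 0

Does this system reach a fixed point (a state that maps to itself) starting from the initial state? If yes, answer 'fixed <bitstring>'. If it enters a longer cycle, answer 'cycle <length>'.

Step 0: 1101
Step 1: G0=NOT G2=NOT 0=1 G1=0(const) G2=G3&G0=1&1=1 G3=0(const) -> 1010
Step 2: G0=NOT G2=NOT 1=0 G1=0(const) G2=G3&G0=0&1=0 G3=0(const) -> 0000
Step 3: G0=NOT G2=NOT 0=1 G1=0(const) G2=G3&G0=0&0=0 G3=0(const) -> 1000
Step 4: G0=NOT G2=NOT 0=1 G1=0(const) G2=G3&G0=0&1=0 G3=0(const) -> 1000
Fixed point reached at step 3: 1000

Answer: fixed 1000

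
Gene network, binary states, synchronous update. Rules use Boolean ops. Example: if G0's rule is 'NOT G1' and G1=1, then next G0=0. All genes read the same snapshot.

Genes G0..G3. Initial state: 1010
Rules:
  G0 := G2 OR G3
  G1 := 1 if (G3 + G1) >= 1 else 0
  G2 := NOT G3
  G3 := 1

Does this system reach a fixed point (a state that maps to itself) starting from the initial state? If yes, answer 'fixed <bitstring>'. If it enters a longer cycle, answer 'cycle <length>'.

Answer: fixed 1101

Derivation:
Step 0: 1010
Step 1: G0=G2|G3=1|0=1 G1=(0+0>=1)=0 G2=NOT G3=NOT 0=1 G3=1(const) -> 1011
Step 2: G0=G2|G3=1|1=1 G1=(1+0>=1)=1 G2=NOT G3=NOT 1=0 G3=1(const) -> 1101
Step 3: G0=G2|G3=0|1=1 G1=(1+1>=1)=1 G2=NOT G3=NOT 1=0 G3=1(const) -> 1101
Fixed point reached at step 2: 1101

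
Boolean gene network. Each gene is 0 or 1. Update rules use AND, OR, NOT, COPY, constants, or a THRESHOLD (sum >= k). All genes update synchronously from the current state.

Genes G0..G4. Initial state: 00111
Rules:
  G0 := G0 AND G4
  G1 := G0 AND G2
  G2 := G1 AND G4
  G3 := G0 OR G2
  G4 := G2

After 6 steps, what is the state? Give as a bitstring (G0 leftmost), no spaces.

Step 1: G0=G0&G4=0&1=0 G1=G0&G2=0&1=0 G2=G1&G4=0&1=0 G3=G0|G2=0|1=1 G4=G2=1 -> 00011
Step 2: G0=G0&G4=0&1=0 G1=G0&G2=0&0=0 G2=G1&G4=0&1=0 G3=G0|G2=0|0=0 G4=G2=0 -> 00000
Step 3: G0=G0&G4=0&0=0 G1=G0&G2=0&0=0 G2=G1&G4=0&0=0 G3=G0|G2=0|0=0 G4=G2=0 -> 00000
Step 4: G0=G0&G4=0&0=0 G1=G0&G2=0&0=0 G2=G1&G4=0&0=0 G3=G0|G2=0|0=0 G4=G2=0 -> 00000
Step 5: G0=G0&G4=0&0=0 G1=G0&G2=0&0=0 G2=G1&G4=0&0=0 G3=G0|G2=0|0=0 G4=G2=0 -> 00000
Step 6: G0=G0&G4=0&0=0 G1=G0&G2=0&0=0 G2=G1&G4=0&0=0 G3=G0|G2=0|0=0 G4=G2=0 -> 00000

00000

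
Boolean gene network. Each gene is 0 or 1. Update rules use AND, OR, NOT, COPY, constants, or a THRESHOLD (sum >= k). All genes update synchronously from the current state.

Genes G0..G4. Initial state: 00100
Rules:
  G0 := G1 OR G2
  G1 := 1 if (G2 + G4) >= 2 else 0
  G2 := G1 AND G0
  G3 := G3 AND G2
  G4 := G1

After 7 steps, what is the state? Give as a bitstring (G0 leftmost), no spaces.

Step 1: G0=G1|G2=0|1=1 G1=(1+0>=2)=0 G2=G1&G0=0&0=0 G3=G3&G2=0&1=0 G4=G1=0 -> 10000
Step 2: G0=G1|G2=0|0=0 G1=(0+0>=2)=0 G2=G1&G0=0&1=0 G3=G3&G2=0&0=0 G4=G1=0 -> 00000
Step 3: G0=G1|G2=0|0=0 G1=(0+0>=2)=0 G2=G1&G0=0&0=0 G3=G3&G2=0&0=0 G4=G1=0 -> 00000
Step 4: G0=G1|G2=0|0=0 G1=(0+0>=2)=0 G2=G1&G0=0&0=0 G3=G3&G2=0&0=0 G4=G1=0 -> 00000
Step 5: G0=G1|G2=0|0=0 G1=(0+0>=2)=0 G2=G1&G0=0&0=0 G3=G3&G2=0&0=0 G4=G1=0 -> 00000
Step 6: G0=G1|G2=0|0=0 G1=(0+0>=2)=0 G2=G1&G0=0&0=0 G3=G3&G2=0&0=0 G4=G1=0 -> 00000
Step 7: G0=G1|G2=0|0=0 G1=(0+0>=2)=0 G2=G1&G0=0&0=0 G3=G3&G2=0&0=0 G4=G1=0 -> 00000

00000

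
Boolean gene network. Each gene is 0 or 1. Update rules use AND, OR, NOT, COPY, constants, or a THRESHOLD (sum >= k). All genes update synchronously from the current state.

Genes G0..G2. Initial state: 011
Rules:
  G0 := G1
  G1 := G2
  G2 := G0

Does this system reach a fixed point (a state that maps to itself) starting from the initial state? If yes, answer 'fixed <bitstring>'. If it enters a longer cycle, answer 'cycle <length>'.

Answer: cycle 3

Derivation:
Step 0: 011
Step 1: G0=G1=1 G1=G2=1 G2=G0=0 -> 110
Step 2: G0=G1=1 G1=G2=0 G2=G0=1 -> 101
Step 3: G0=G1=0 G1=G2=1 G2=G0=1 -> 011
Cycle of length 3 starting at step 0 -> no fixed point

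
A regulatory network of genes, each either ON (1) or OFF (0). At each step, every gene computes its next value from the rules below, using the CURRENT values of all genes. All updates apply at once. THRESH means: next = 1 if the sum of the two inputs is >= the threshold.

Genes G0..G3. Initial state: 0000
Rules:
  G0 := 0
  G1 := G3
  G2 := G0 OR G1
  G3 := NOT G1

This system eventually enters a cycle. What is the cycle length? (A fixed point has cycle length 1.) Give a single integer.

Step 0: 0000
Step 1: G0=0(const) G1=G3=0 G2=G0|G1=0|0=0 G3=NOT G1=NOT 0=1 -> 0001
Step 2: G0=0(const) G1=G3=1 G2=G0|G1=0|0=0 G3=NOT G1=NOT 0=1 -> 0101
Step 3: G0=0(const) G1=G3=1 G2=G0|G1=0|1=1 G3=NOT G1=NOT 1=0 -> 0110
Step 4: G0=0(const) G1=G3=0 G2=G0|G1=0|1=1 G3=NOT G1=NOT 1=0 -> 0010
Step 5: G0=0(const) G1=G3=0 G2=G0|G1=0|0=0 G3=NOT G1=NOT 0=1 -> 0001
State from step 5 equals state from step 1 -> cycle length 4

Answer: 4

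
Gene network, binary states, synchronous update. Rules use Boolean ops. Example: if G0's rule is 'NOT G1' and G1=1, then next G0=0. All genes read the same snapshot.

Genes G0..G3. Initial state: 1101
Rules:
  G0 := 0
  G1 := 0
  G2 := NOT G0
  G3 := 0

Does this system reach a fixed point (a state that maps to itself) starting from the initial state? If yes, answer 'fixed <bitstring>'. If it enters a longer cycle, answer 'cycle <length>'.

Answer: fixed 0010

Derivation:
Step 0: 1101
Step 1: G0=0(const) G1=0(const) G2=NOT G0=NOT 1=0 G3=0(const) -> 0000
Step 2: G0=0(const) G1=0(const) G2=NOT G0=NOT 0=1 G3=0(const) -> 0010
Step 3: G0=0(const) G1=0(const) G2=NOT G0=NOT 0=1 G3=0(const) -> 0010
Fixed point reached at step 2: 0010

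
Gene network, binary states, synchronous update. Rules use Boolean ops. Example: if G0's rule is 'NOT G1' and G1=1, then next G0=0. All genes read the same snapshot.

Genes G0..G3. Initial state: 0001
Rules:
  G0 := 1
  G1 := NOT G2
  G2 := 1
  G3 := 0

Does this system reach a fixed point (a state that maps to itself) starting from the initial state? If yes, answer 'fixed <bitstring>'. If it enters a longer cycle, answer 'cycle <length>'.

Step 0: 0001
Step 1: G0=1(const) G1=NOT G2=NOT 0=1 G2=1(const) G3=0(const) -> 1110
Step 2: G0=1(const) G1=NOT G2=NOT 1=0 G2=1(const) G3=0(const) -> 1010
Step 3: G0=1(const) G1=NOT G2=NOT 1=0 G2=1(const) G3=0(const) -> 1010
Fixed point reached at step 2: 1010

Answer: fixed 1010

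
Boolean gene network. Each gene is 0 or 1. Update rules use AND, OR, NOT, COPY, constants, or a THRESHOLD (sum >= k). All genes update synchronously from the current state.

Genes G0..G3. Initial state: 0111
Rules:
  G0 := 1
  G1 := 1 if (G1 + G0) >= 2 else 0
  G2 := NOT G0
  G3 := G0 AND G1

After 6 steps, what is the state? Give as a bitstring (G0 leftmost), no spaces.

Step 1: G0=1(const) G1=(1+0>=2)=0 G2=NOT G0=NOT 0=1 G3=G0&G1=0&1=0 -> 1010
Step 2: G0=1(const) G1=(0+1>=2)=0 G2=NOT G0=NOT 1=0 G3=G0&G1=1&0=0 -> 1000
Step 3: G0=1(const) G1=(0+1>=2)=0 G2=NOT G0=NOT 1=0 G3=G0&G1=1&0=0 -> 1000
Step 4: G0=1(const) G1=(0+1>=2)=0 G2=NOT G0=NOT 1=0 G3=G0&G1=1&0=0 -> 1000
Step 5: G0=1(const) G1=(0+1>=2)=0 G2=NOT G0=NOT 1=0 G3=G0&G1=1&0=0 -> 1000
Step 6: G0=1(const) G1=(0+1>=2)=0 G2=NOT G0=NOT 1=0 G3=G0&G1=1&0=0 -> 1000

1000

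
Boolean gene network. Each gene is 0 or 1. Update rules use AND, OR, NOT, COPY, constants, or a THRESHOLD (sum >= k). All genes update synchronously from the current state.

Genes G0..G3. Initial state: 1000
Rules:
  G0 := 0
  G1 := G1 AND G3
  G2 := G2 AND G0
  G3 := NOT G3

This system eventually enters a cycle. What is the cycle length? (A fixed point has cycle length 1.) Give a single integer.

Step 0: 1000
Step 1: G0=0(const) G1=G1&G3=0&0=0 G2=G2&G0=0&1=0 G3=NOT G3=NOT 0=1 -> 0001
Step 2: G0=0(const) G1=G1&G3=0&1=0 G2=G2&G0=0&0=0 G3=NOT G3=NOT 1=0 -> 0000
Step 3: G0=0(const) G1=G1&G3=0&0=0 G2=G2&G0=0&0=0 G3=NOT G3=NOT 0=1 -> 0001
State from step 3 equals state from step 1 -> cycle length 2

Answer: 2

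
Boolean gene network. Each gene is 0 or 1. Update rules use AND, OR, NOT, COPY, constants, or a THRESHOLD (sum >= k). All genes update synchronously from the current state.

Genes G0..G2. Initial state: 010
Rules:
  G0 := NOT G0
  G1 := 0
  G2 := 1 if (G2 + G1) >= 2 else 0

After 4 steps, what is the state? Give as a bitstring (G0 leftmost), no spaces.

Step 1: G0=NOT G0=NOT 0=1 G1=0(const) G2=(0+1>=2)=0 -> 100
Step 2: G0=NOT G0=NOT 1=0 G1=0(const) G2=(0+0>=2)=0 -> 000
Step 3: G0=NOT G0=NOT 0=1 G1=0(const) G2=(0+0>=2)=0 -> 100
Step 4: G0=NOT G0=NOT 1=0 G1=0(const) G2=(0+0>=2)=0 -> 000

000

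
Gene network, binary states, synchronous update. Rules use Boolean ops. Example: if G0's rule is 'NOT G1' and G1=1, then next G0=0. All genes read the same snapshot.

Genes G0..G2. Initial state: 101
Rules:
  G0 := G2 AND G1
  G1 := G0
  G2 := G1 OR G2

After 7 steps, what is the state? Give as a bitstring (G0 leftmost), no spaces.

Step 1: G0=G2&G1=1&0=0 G1=G0=1 G2=G1|G2=0|1=1 -> 011
Step 2: G0=G2&G1=1&1=1 G1=G0=0 G2=G1|G2=1|1=1 -> 101
Step 3: G0=G2&G1=1&0=0 G1=G0=1 G2=G1|G2=0|1=1 -> 011
Step 4: G0=G2&G1=1&1=1 G1=G0=0 G2=G1|G2=1|1=1 -> 101
Step 5: G0=G2&G1=1&0=0 G1=G0=1 G2=G1|G2=0|1=1 -> 011
Step 6: G0=G2&G1=1&1=1 G1=G0=0 G2=G1|G2=1|1=1 -> 101
Step 7: G0=G2&G1=1&0=0 G1=G0=1 G2=G1|G2=0|1=1 -> 011

011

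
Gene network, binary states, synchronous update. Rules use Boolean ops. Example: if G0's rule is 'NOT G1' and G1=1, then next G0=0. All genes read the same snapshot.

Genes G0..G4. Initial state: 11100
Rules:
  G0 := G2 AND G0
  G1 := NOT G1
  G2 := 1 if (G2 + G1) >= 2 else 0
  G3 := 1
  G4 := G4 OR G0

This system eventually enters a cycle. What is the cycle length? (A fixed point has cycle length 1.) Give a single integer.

Answer: 2

Derivation:
Step 0: 11100
Step 1: G0=G2&G0=1&1=1 G1=NOT G1=NOT 1=0 G2=(1+1>=2)=1 G3=1(const) G4=G4|G0=0|1=1 -> 10111
Step 2: G0=G2&G0=1&1=1 G1=NOT G1=NOT 0=1 G2=(1+0>=2)=0 G3=1(const) G4=G4|G0=1|1=1 -> 11011
Step 3: G0=G2&G0=0&1=0 G1=NOT G1=NOT 1=0 G2=(0+1>=2)=0 G3=1(const) G4=G4|G0=1|1=1 -> 00011
Step 4: G0=G2&G0=0&0=0 G1=NOT G1=NOT 0=1 G2=(0+0>=2)=0 G3=1(const) G4=G4|G0=1|0=1 -> 01011
Step 5: G0=G2&G0=0&0=0 G1=NOT G1=NOT 1=0 G2=(0+1>=2)=0 G3=1(const) G4=G4|G0=1|0=1 -> 00011
State from step 5 equals state from step 3 -> cycle length 2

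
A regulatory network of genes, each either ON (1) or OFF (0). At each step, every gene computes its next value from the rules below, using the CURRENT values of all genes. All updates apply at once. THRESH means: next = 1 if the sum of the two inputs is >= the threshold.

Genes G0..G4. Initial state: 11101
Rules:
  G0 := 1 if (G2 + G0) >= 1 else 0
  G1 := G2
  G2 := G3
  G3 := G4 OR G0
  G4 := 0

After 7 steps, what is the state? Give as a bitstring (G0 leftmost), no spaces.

Step 1: G0=(1+1>=1)=1 G1=G2=1 G2=G3=0 G3=G4|G0=1|1=1 G4=0(const) -> 11010
Step 2: G0=(0+1>=1)=1 G1=G2=0 G2=G3=1 G3=G4|G0=0|1=1 G4=0(const) -> 10110
Step 3: G0=(1+1>=1)=1 G1=G2=1 G2=G3=1 G3=G4|G0=0|1=1 G4=0(const) -> 11110
Step 4: G0=(1+1>=1)=1 G1=G2=1 G2=G3=1 G3=G4|G0=0|1=1 G4=0(const) -> 11110
Step 5: G0=(1+1>=1)=1 G1=G2=1 G2=G3=1 G3=G4|G0=0|1=1 G4=0(const) -> 11110
Step 6: G0=(1+1>=1)=1 G1=G2=1 G2=G3=1 G3=G4|G0=0|1=1 G4=0(const) -> 11110
Step 7: G0=(1+1>=1)=1 G1=G2=1 G2=G3=1 G3=G4|G0=0|1=1 G4=0(const) -> 11110

11110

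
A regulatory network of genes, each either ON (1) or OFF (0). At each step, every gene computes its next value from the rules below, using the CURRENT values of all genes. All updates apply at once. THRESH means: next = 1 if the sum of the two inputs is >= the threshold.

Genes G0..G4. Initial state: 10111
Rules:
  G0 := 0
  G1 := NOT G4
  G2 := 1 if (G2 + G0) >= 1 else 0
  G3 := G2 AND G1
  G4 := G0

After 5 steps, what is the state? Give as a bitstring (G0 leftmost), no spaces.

Step 1: G0=0(const) G1=NOT G4=NOT 1=0 G2=(1+1>=1)=1 G3=G2&G1=1&0=0 G4=G0=1 -> 00101
Step 2: G0=0(const) G1=NOT G4=NOT 1=0 G2=(1+0>=1)=1 G3=G2&G1=1&0=0 G4=G0=0 -> 00100
Step 3: G0=0(const) G1=NOT G4=NOT 0=1 G2=(1+0>=1)=1 G3=G2&G1=1&0=0 G4=G0=0 -> 01100
Step 4: G0=0(const) G1=NOT G4=NOT 0=1 G2=(1+0>=1)=1 G3=G2&G1=1&1=1 G4=G0=0 -> 01110
Step 5: G0=0(const) G1=NOT G4=NOT 0=1 G2=(1+0>=1)=1 G3=G2&G1=1&1=1 G4=G0=0 -> 01110

01110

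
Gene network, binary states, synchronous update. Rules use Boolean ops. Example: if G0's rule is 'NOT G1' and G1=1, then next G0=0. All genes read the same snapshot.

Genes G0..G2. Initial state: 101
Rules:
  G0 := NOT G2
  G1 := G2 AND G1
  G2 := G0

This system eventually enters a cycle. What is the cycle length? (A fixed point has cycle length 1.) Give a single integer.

Step 0: 101
Step 1: G0=NOT G2=NOT 1=0 G1=G2&G1=1&0=0 G2=G0=1 -> 001
Step 2: G0=NOT G2=NOT 1=0 G1=G2&G1=1&0=0 G2=G0=0 -> 000
Step 3: G0=NOT G2=NOT 0=1 G1=G2&G1=0&0=0 G2=G0=0 -> 100
Step 4: G0=NOT G2=NOT 0=1 G1=G2&G1=0&0=0 G2=G0=1 -> 101
State from step 4 equals state from step 0 -> cycle length 4

Answer: 4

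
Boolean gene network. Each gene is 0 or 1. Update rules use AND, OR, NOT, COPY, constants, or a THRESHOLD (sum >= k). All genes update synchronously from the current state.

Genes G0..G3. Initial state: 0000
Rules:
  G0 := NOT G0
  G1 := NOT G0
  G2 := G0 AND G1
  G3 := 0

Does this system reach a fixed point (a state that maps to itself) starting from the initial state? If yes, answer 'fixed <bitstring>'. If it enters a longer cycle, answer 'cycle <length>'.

Step 0: 0000
Step 1: G0=NOT G0=NOT 0=1 G1=NOT G0=NOT 0=1 G2=G0&G1=0&0=0 G3=0(const) -> 1100
Step 2: G0=NOT G0=NOT 1=0 G1=NOT G0=NOT 1=0 G2=G0&G1=1&1=1 G3=0(const) -> 0010
Step 3: G0=NOT G0=NOT 0=1 G1=NOT G0=NOT 0=1 G2=G0&G1=0&0=0 G3=0(const) -> 1100
Cycle of length 2 starting at step 1 -> no fixed point

Answer: cycle 2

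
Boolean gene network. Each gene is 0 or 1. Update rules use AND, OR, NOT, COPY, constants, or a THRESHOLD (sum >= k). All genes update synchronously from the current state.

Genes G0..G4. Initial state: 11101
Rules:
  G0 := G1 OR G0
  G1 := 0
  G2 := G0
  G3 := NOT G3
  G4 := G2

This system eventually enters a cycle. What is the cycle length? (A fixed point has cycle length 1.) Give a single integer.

Step 0: 11101
Step 1: G0=G1|G0=1|1=1 G1=0(const) G2=G0=1 G3=NOT G3=NOT 0=1 G4=G2=1 -> 10111
Step 2: G0=G1|G0=0|1=1 G1=0(const) G2=G0=1 G3=NOT G3=NOT 1=0 G4=G2=1 -> 10101
Step 3: G0=G1|G0=0|1=1 G1=0(const) G2=G0=1 G3=NOT G3=NOT 0=1 G4=G2=1 -> 10111
State from step 3 equals state from step 1 -> cycle length 2

Answer: 2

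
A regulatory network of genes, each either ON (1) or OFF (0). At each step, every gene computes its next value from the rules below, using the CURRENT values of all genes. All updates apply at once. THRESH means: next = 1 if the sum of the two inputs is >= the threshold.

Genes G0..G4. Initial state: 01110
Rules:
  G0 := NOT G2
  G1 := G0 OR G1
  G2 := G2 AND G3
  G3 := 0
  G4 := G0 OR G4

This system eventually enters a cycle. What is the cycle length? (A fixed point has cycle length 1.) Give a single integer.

Answer: 1

Derivation:
Step 0: 01110
Step 1: G0=NOT G2=NOT 1=0 G1=G0|G1=0|1=1 G2=G2&G3=1&1=1 G3=0(const) G4=G0|G4=0|0=0 -> 01100
Step 2: G0=NOT G2=NOT 1=0 G1=G0|G1=0|1=1 G2=G2&G3=1&0=0 G3=0(const) G4=G0|G4=0|0=0 -> 01000
Step 3: G0=NOT G2=NOT 0=1 G1=G0|G1=0|1=1 G2=G2&G3=0&0=0 G3=0(const) G4=G0|G4=0|0=0 -> 11000
Step 4: G0=NOT G2=NOT 0=1 G1=G0|G1=1|1=1 G2=G2&G3=0&0=0 G3=0(const) G4=G0|G4=1|0=1 -> 11001
Step 5: G0=NOT G2=NOT 0=1 G1=G0|G1=1|1=1 G2=G2&G3=0&0=0 G3=0(const) G4=G0|G4=1|1=1 -> 11001
State from step 5 equals state from step 4 -> cycle length 1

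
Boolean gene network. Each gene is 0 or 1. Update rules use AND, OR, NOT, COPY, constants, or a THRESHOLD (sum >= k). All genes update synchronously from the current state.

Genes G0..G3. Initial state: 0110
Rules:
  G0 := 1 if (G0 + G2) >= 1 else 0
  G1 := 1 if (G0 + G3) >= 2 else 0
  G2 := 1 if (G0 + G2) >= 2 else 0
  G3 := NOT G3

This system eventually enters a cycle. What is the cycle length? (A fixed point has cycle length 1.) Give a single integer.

Answer: 2

Derivation:
Step 0: 0110
Step 1: G0=(0+1>=1)=1 G1=(0+0>=2)=0 G2=(0+1>=2)=0 G3=NOT G3=NOT 0=1 -> 1001
Step 2: G0=(1+0>=1)=1 G1=(1+1>=2)=1 G2=(1+0>=2)=0 G3=NOT G3=NOT 1=0 -> 1100
Step 3: G0=(1+0>=1)=1 G1=(1+0>=2)=0 G2=(1+0>=2)=0 G3=NOT G3=NOT 0=1 -> 1001
State from step 3 equals state from step 1 -> cycle length 2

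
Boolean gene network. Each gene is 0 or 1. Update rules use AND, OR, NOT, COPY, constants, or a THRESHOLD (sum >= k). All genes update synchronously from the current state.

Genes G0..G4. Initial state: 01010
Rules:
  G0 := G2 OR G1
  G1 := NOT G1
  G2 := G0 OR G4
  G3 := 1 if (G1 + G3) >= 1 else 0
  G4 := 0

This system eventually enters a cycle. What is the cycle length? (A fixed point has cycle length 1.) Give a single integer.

Step 0: 01010
Step 1: G0=G2|G1=0|1=1 G1=NOT G1=NOT 1=0 G2=G0|G4=0|0=0 G3=(1+1>=1)=1 G4=0(const) -> 10010
Step 2: G0=G2|G1=0|0=0 G1=NOT G1=NOT 0=1 G2=G0|G4=1|0=1 G3=(0+1>=1)=1 G4=0(const) -> 01110
Step 3: G0=G2|G1=1|1=1 G1=NOT G1=NOT 1=0 G2=G0|G4=0|0=0 G3=(1+1>=1)=1 G4=0(const) -> 10010
State from step 3 equals state from step 1 -> cycle length 2

Answer: 2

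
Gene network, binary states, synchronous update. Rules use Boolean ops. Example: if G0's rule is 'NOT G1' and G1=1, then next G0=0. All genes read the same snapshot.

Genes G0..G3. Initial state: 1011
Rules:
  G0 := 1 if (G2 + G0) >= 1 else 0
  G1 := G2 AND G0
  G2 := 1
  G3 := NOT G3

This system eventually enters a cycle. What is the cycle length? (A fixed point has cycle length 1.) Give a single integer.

Step 0: 1011
Step 1: G0=(1+1>=1)=1 G1=G2&G0=1&1=1 G2=1(const) G3=NOT G3=NOT 1=0 -> 1110
Step 2: G0=(1+1>=1)=1 G1=G2&G0=1&1=1 G2=1(const) G3=NOT G3=NOT 0=1 -> 1111
Step 3: G0=(1+1>=1)=1 G1=G2&G0=1&1=1 G2=1(const) G3=NOT G3=NOT 1=0 -> 1110
State from step 3 equals state from step 1 -> cycle length 2

Answer: 2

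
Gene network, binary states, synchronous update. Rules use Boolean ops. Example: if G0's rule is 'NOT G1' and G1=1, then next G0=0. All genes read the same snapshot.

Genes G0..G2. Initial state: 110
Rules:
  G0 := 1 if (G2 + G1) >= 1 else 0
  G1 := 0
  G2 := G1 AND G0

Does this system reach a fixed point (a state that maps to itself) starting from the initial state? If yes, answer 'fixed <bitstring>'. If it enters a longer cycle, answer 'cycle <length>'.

Answer: fixed 000

Derivation:
Step 0: 110
Step 1: G0=(0+1>=1)=1 G1=0(const) G2=G1&G0=1&1=1 -> 101
Step 2: G0=(1+0>=1)=1 G1=0(const) G2=G1&G0=0&1=0 -> 100
Step 3: G0=(0+0>=1)=0 G1=0(const) G2=G1&G0=0&1=0 -> 000
Step 4: G0=(0+0>=1)=0 G1=0(const) G2=G1&G0=0&0=0 -> 000
Fixed point reached at step 3: 000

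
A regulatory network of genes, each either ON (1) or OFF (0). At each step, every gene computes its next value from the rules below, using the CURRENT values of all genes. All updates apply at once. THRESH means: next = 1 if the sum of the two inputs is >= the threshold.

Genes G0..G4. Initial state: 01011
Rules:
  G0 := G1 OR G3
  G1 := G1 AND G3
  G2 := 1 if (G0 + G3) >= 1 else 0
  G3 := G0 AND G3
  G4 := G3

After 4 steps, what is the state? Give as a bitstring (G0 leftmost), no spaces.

Step 1: G0=G1|G3=1|1=1 G1=G1&G3=1&1=1 G2=(0+1>=1)=1 G3=G0&G3=0&1=0 G4=G3=1 -> 11101
Step 2: G0=G1|G3=1|0=1 G1=G1&G3=1&0=0 G2=(1+0>=1)=1 G3=G0&G3=1&0=0 G4=G3=0 -> 10100
Step 3: G0=G1|G3=0|0=0 G1=G1&G3=0&0=0 G2=(1+0>=1)=1 G3=G0&G3=1&0=0 G4=G3=0 -> 00100
Step 4: G0=G1|G3=0|0=0 G1=G1&G3=0&0=0 G2=(0+0>=1)=0 G3=G0&G3=0&0=0 G4=G3=0 -> 00000

00000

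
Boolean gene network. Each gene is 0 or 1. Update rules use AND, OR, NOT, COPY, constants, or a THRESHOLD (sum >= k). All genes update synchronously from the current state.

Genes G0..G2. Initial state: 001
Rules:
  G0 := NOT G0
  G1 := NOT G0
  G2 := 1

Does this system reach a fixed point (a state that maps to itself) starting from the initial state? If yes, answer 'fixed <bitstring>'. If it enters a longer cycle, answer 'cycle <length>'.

Answer: cycle 2

Derivation:
Step 0: 001
Step 1: G0=NOT G0=NOT 0=1 G1=NOT G0=NOT 0=1 G2=1(const) -> 111
Step 2: G0=NOT G0=NOT 1=0 G1=NOT G0=NOT 1=0 G2=1(const) -> 001
Cycle of length 2 starting at step 0 -> no fixed point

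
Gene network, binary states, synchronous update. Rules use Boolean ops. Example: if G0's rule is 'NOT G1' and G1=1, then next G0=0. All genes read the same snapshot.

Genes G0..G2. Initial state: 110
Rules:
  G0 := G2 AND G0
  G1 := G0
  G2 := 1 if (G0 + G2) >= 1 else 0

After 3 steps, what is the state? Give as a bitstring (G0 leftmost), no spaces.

Step 1: G0=G2&G0=0&1=0 G1=G0=1 G2=(1+0>=1)=1 -> 011
Step 2: G0=G2&G0=1&0=0 G1=G0=0 G2=(0+1>=1)=1 -> 001
Step 3: G0=G2&G0=1&0=0 G1=G0=0 G2=(0+1>=1)=1 -> 001

001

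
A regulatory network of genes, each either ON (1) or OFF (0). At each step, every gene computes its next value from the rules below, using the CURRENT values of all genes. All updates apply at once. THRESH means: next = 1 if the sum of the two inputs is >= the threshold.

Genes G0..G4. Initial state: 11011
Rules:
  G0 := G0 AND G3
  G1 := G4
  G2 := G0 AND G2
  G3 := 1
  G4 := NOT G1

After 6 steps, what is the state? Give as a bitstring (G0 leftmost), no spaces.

Step 1: G0=G0&G3=1&1=1 G1=G4=1 G2=G0&G2=1&0=0 G3=1(const) G4=NOT G1=NOT 1=0 -> 11010
Step 2: G0=G0&G3=1&1=1 G1=G4=0 G2=G0&G2=1&0=0 G3=1(const) G4=NOT G1=NOT 1=0 -> 10010
Step 3: G0=G0&G3=1&1=1 G1=G4=0 G2=G0&G2=1&0=0 G3=1(const) G4=NOT G1=NOT 0=1 -> 10011
Step 4: G0=G0&G3=1&1=1 G1=G4=1 G2=G0&G2=1&0=0 G3=1(const) G4=NOT G1=NOT 0=1 -> 11011
Step 5: G0=G0&G3=1&1=1 G1=G4=1 G2=G0&G2=1&0=0 G3=1(const) G4=NOT G1=NOT 1=0 -> 11010
Step 6: G0=G0&G3=1&1=1 G1=G4=0 G2=G0&G2=1&0=0 G3=1(const) G4=NOT G1=NOT 1=0 -> 10010

10010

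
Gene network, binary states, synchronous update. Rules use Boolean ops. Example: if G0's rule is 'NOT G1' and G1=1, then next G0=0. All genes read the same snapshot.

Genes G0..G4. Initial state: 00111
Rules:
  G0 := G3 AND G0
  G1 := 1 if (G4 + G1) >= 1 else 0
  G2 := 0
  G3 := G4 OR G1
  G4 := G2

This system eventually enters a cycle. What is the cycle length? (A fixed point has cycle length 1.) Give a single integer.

Step 0: 00111
Step 1: G0=G3&G0=1&0=0 G1=(1+0>=1)=1 G2=0(const) G3=G4|G1=1|0=1 G4=G2=1 -> 01011
Step 2: G0=G3&G0=1&0=0 G1=(1+1>=1)=1 G2=0(const) G3=G4|G1=1|1=1 G4=G2=0 -> 01010
Step 3: G0=G3&G0=1&0=0 G1=(0+1>=1)=1 G2=0(const) G3=G4|G1=0|1=1 G4=G2=0 -> 01010
State from step 3 equals state from step 2 -> cycle length 1

Answer: 1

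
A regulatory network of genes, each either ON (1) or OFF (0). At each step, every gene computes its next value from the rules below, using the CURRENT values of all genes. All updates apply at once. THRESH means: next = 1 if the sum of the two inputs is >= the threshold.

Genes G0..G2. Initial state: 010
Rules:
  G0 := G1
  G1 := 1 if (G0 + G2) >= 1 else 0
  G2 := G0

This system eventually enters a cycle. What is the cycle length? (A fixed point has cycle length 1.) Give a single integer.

Answer: 1

Derivation:
Step 0: 010
Step 1: G0=G1=1 G1=(0+0>=1)=0 G2=G0=0 -> 100
Step 2: G0=G1=0 G1=(1+0>=1)=1 G2=G0=1 -> 011
Step 3: G0=G1=1 G1=(0+1>=1)=1 G2=G0=0 -> 110
Step 4: G0=G1=1 G1=(1+0>=1)=1 G2=G0=1 -> 111
Step 5: G0=G1=1 G1=(1+1>=1)=1 G2=G0=1 -> 111
State from step 5 equals state from step 4 -> cycle length 1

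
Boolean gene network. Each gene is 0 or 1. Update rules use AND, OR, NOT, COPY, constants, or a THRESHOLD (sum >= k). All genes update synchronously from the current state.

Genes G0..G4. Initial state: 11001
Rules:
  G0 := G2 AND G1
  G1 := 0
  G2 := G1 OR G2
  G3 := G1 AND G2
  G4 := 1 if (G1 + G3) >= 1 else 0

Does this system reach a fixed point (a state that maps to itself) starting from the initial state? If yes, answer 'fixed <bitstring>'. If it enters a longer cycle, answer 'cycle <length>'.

Step 0: 11001
Step 1: G0=G2&G1=0&1=0 G1=0(const) G2=G1|G2=1|0=1 G3=G1&G2=1&0=0 G4=(1+0>=1)=1 -> 00101
Step 2: G0=G2&G1=1&0=0 G1=0(const) G2=G1|G2=0|1=1 G3=G1&G2=0&1=0 G4=(0+0>=1)=0 -> 00100
Step 3: G0=G2&G1=1&0=0 G1=0(const) G2=G1|G2=0|1=1 G3=G1&G2=0&1=0 G4=(0+0>=1)=0 -> 00100
Fixed point reached at step 2: 00100

Answer: fixed 00100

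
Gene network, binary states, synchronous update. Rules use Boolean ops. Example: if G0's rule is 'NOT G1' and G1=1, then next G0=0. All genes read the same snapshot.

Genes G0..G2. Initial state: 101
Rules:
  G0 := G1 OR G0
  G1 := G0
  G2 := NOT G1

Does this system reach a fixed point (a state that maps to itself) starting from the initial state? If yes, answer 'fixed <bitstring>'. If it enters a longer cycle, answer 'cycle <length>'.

Step 0: 101
Step 1: G0=G1|G0=0|1=1 G1=G0=1 G2=NOT G1=NOT 0=1 -> 111
Step 2: G0=G1|G0=1|1=1 G1=G0=1 G2=NOT G1=NOT 1=0 -> 110
Step 3: G0=G1|G0=1|1=1 G1=G0=1 G2=NOT G1=NOT 1=0 -> 110
Fixed point reached at step 2: 110

Answer: fixed 110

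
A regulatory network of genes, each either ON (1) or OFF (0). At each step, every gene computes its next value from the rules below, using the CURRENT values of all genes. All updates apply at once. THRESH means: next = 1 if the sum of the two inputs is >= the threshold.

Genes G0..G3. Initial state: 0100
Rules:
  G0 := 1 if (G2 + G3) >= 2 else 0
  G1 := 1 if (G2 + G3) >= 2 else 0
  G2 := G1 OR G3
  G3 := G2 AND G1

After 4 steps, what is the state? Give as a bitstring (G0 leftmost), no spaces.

Step 1: G0=(0+0>=2)=0 G1=(0+0>=2)=0 G2=G1|G3=1|0=1 G3=G2&G1=0&1=0 -> 0010
Step 2: G0=(1+0>=2)=0 G1=(1+0>=2)=0 G2=G1|G3=0|0=0 G3=G2&G1=1&0=0 -> 0000
Step 3: G0=(0+0>=2)=0 G1=(0+0>=2)=0 G2=G1|G3=0|0=0 G3=G2&G1=0&0=0 -> 0000
Step 4: G0=(0+0>=2)=0 G1=(0+0>=2)=0 G2=G1|G3=0|0=0 G3=G2&G1=0&0=0 -> 0000

0000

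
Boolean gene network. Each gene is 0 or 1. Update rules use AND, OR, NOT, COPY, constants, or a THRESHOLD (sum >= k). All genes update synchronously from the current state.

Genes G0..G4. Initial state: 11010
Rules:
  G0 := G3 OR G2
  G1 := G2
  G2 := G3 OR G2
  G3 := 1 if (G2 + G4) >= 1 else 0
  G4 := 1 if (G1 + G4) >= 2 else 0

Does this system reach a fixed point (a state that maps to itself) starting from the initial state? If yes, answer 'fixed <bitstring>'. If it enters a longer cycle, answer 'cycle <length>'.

Step 0: 11010
Step 1: G0=G3|G2=1|0=1 G1=G2=0 G2=G3|G2=1|0=1 G3=(0+0>=1)=0 G4=(1+0>=2)=0 -> 10100
Step 2: G0=G3|G2=0|1=1 G1=G2=1 G2=G3|G2=0|1=1 G3=(1+0>=1)=1 G4=(0+0>=2)=0 -> 11110
Step 3: G0=G3|G2=1|1=1 G1=G2=1 G2=G3|G2=1|1=1 G3=(1+0>=1)=1 G4=(1+0>=2)=0 -> 11110
Fixed point reached at step 2: 11110

Answer: fixed 11110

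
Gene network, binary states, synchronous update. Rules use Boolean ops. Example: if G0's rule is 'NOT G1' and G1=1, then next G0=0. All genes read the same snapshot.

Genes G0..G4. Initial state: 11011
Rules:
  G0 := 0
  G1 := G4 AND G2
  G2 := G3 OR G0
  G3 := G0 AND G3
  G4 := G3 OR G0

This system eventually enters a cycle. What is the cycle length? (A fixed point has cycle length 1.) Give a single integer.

Answer: 1

Derivation:
Step 0: 11011
Step 1: G0=0(const) G1=G4&G2=1&0=0 G2=G3|G0=1|1=1 G3=G0&G3=1&1=1 G4=G3|G0=1|1=1 -> 00111
Step 2: G0=0(const) G1=G4&G2=1&1=1 G2=G3|G0=1|0=1 G3=G0&G3=0&1=0 G4=G3|G0=1|0=1 -> 01101
Step 3: G0=0(const) G1=G4&G2=1&1=1 G2=G3|G0=0|0=0 G3=G0&G3=0&0=0 G4=G3|G0=0|0=0 -> 01000
Step 4: G0=0(const) G1=G4&G2=0&0=0 G2=G3|G0=0|0=0 G3=G0&G3=0&0=0 G4=G3|G0=0|0=0 -> 00000
Step 5: G0=0(const) G1=G4&G2=0&0=0 G2=G3|G0=0|0=0 G3=G0&G3=0&0=0 G4=G3|G0=0|0=0 -> 00000
State from step 5 equals state from step 4 -> cycle length 1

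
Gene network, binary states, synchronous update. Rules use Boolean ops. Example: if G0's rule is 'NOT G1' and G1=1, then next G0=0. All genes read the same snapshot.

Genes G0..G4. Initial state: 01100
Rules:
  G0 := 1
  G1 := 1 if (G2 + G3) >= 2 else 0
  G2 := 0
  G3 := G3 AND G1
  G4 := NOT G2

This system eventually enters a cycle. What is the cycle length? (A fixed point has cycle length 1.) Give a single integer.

Answer: 1

Derivation:
Step 0: 01100
Step 1: G0=1(const) G1=(1+0>=2)=0 G2=0(const) G3=G3&G1=0&1=0 G4=NOT G2=NOT 1=0 -> 10000
Step 2: G0=1(const) G1=(0+0>=2)=0 G2=0(const) G3=G3&G1=0&0=0 G4=NOT G2=NOT 0=1 -> 10001
Step 3: G0=1(const) G1=(0+0>=2)=0 G2=0(const) G3=G3&G1=0&0=0 G4=NOT G2=NOT 0=1 -> 10001
State from step 3 equals state from step 2 -> cycle length 1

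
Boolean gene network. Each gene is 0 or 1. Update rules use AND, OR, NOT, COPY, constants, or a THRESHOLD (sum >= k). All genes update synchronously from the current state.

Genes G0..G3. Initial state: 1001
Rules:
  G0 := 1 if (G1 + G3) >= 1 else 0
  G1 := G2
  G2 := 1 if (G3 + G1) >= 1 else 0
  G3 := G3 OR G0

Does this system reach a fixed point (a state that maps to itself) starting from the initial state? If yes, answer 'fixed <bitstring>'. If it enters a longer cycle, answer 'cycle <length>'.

Answer: fixed 1111

Derivation:
Step 0: 1001
Step 1: G0=(0+1>=1)=1 G1=G2=0 G2=(1+0>=1)=1 G3=G3|G0=1|1=1 -> 1011
Step 2: G0=(0+1>=1)=1 G1=G2=1 G2=(1+0>=1)=1 G3=G3|G0=1|1=1 -> 1111
Step 3: G0=(1+1>=1)=1 G1=G2=1 G2=(1+1>=1)=1 G3=G3|G0=1|1=1 -> 1111
Fixed point reached at step 2: 1111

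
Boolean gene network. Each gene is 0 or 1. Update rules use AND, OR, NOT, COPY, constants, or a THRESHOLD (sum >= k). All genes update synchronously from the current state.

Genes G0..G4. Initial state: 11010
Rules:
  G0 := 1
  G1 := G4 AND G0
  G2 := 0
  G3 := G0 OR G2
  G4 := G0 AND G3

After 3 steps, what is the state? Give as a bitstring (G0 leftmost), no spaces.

Step 1: G0=1(const) G1=G4&G0=0&1=0 G2=0(const) G3=G0|G2=1|0=1 G4=G0&G3=1&1=1 -> 10011
Step 2: G0=1(const) G1=G4&G0=1&1=1 G2=0(const) G3=G0|G2=1|0=1 G4=G0&G3=1&1=1 -> 11011
Step 3: G0=1(const) G1=G4&G0=1&1=1 G2=0(const) G3=G0|G2=1|0=1 G4=G0&G3=1&1=1 -> 11011

11011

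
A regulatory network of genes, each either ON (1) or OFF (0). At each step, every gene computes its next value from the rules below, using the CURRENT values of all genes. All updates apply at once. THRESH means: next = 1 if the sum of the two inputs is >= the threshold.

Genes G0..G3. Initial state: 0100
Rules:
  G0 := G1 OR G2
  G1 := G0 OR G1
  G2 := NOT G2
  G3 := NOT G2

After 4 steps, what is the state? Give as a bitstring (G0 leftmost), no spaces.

Step 1: G0=G1|G2=1|0=1 G1=G0|G1=0|1=1 G2=NOT G2=NOT 0=1 G3=NOT G2=NOT 0=1 -> 1111
Step 2: G0=G1|G2=1|1=1 G1=G0|G1=1|1=1 G2=NOT G2=NOT 1=0 G3=NOT G2=NOT 1=0 -> 1100
Step 3: G0=G1|G2=1|0=1 G1=G0|G1=1|1=1 G2=NOT G2=NOT 0=1 G3=NOT G2=NOT 0=1 -> 1111
Step 4: G0=G1|G2=1|1=1 G1=G0|G1=1|1=1 G2=NOT G2=NOT 1=0 G3=NOT G2=NOT 1=0 -> 1100

1100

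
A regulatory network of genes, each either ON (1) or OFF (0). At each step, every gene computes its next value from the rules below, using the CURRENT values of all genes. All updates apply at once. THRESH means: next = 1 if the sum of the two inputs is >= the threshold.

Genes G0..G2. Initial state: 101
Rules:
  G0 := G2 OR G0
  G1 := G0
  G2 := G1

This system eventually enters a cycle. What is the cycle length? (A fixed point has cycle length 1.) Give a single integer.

Step 0: 101
Step 1: G0=G2|G0=1|1=1 G1=G0=1 G2=G1=0 -> 110
Step 2: G0=G2|G0=0|1=1 G1=G0=1 G2=G1=1 -> 111
Step 3: G0=G2|G0=1|1=1 G1=G0=1 G2=G1=1 -> 111
State from step 3 equals state from step 2 -> cycle length 1

Answer: 1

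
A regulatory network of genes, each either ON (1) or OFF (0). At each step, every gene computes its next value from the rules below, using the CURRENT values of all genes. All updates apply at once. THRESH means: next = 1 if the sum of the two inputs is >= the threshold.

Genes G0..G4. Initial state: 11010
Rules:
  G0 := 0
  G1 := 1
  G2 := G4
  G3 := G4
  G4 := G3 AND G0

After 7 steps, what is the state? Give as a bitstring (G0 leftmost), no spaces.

Step 1: G0=0(const) G1=1(const) G2=G4=0 G3=G4=0 G4=G3&G0=1&1=1 -> 01001
Step 2: G0=0(const) G1=1(const) G2=G4=1 G3=G4=1 G4=G3&G0=0&0=0 -> 01110
Step 3: G0=0(const) G1=1(const) G2=G4=0 G3=G4=0 G4=G3&G0=1&0=0 -> 01000
Step 4: G0=0(const) G1=1(const) G2=G4=0 G3=G4=0 G4=G3&G0=0&0=0 -> 01000
Step 5: G0=0(const) G1=1(const) G2=G4=0 G3=G4=0 G4=G3&G0=0&0=0 -> 01000
Step 6: G0=0(const) G1=1(const) G2=G4=0 G3=G4=0 G4=G3&G0=0&0=0 -> 01000
Step 7: G0=0(const) G1=1(const) G2=G4=0 G3=G4=0 G4=G3&G0=0&0=0 -> 01000

01000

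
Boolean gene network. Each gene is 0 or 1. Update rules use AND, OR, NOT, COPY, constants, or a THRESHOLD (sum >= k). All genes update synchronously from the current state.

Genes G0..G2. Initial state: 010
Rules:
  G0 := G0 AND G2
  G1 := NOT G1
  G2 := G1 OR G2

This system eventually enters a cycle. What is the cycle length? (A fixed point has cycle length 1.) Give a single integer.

Step 0: 010
Step 1: G0=G0&G2=0&0=0 G1=NOT G1=NOT 1=0 G2=G1|G2=1|0=1 -> 001
Step 2: G0=G0&G2=0&1=0 G1=NOT G1=NOT 0=1 G2=G1|G2=0|1=1 -> 011
Step 3: G0=G0&G2=0&1=0 G1=NOT G1=NOT 1=0 G2=G1|G2=1|1=1 -> 001
State from step 3 equals state from step 1 -> cycle length 2

Answer: 2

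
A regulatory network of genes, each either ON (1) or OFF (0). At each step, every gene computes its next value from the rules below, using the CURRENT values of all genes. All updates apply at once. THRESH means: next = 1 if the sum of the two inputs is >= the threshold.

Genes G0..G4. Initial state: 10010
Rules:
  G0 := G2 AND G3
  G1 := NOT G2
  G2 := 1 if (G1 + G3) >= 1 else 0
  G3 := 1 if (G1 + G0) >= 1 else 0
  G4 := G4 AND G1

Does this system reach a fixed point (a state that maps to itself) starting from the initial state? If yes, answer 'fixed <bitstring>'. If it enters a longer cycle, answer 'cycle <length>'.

Step 0: 10010
Step 1: G0=G2&G3=0&1=0 G1=NOT G2=NOT 0=1 G2=(0+1>=1)=1 G3=(0+1>=1)=1 G4=G4&G1=0&0=0 -> 01110
Step 2: G0=G2&G3=1&1=1 G1=NOT G2=NOT 1=0 G2=(1+1>=1)=1 G3=(1+0>=1)=1 G4=G4&G1=0&1=0 -> 10110
Step 3: G0=G2&G3=1&1=1 G1=NOT G2=NOT 1=0 G2=(0+1>=1)=1 G3=(0+1>=1)=1 G4=G4&G1=0&0=0 -> 10110
Fixed point reached at step 2: 10110

Answer: fixed 10110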